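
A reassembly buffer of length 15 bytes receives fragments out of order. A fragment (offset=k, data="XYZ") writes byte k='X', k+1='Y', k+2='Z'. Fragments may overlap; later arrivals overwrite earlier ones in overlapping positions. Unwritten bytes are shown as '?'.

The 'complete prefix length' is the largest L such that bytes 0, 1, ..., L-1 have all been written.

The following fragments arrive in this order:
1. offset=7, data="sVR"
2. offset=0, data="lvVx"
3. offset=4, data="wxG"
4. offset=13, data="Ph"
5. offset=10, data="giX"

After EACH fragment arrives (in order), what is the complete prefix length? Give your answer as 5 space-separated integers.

Answer: 0 4 10 10 15

Derivation:
Fragment 1: offset=7 data="sVR" -> buffer=???????sVR????? -> prefix_len=0
Fragment 2: offset=0 data="lvVx" -> buffer=lvVx???sVR????? -> prefix_len=4
Fragment 3: offset=4 data="wxG" -> buffer=lvVxwxGsVR????? -> prefix_len=10
Fragment 4: offset=13 data="Ph" -> buffer=lvVxwxGsVR???Ph -> prefix_len=10
Fragment 5: offset=10 data="giX" -> buffer=lvVxwxGsVRgiXPh -> prefix_len=15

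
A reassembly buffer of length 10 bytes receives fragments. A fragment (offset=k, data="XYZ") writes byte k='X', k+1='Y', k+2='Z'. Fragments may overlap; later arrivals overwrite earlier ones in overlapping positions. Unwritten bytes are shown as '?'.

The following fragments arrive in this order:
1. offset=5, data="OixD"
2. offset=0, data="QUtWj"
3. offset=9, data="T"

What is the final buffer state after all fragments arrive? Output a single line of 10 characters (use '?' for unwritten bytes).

Fragment 1: offset=5 data="OixD" -> buffer=?????OixD?
Fragment 2: offset=0 data="QUtWj" -> buffer=QUtWjOixD?
Fragment 3: offset=9 data="T" -> buffer=QUtWjOixDT

Answer: QUtWjOixDT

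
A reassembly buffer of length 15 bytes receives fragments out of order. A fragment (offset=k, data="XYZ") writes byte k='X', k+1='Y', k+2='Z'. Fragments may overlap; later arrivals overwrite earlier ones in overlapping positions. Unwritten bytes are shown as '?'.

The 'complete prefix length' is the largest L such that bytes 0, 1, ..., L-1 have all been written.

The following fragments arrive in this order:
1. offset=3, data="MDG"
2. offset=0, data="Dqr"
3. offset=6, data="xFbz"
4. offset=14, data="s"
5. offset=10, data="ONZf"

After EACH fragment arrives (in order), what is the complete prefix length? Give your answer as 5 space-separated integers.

Answer: 0 6 10 10 15

Derivation:
Fragment 1: offset=3 data="MDG" -> buffer=???MDG????????? -> prefix_len=0
Fragment 2: offset=0 data="Dqr" -> buffer=DqrMDG????????? -> prefix_len=6
Fragment 3: offset=6 data="xFbz" -> buffer=DqrMDGxFbz????? -> prefix_len=10
Fragment 4: offset=14 data="s" -> buffer=DqrMDGxFbz????s -> prefix_len=10
Fragment 5: offset=10 data="ONZf" -> buffer=DqrMDGxFbzONZfs -> prefix_len=15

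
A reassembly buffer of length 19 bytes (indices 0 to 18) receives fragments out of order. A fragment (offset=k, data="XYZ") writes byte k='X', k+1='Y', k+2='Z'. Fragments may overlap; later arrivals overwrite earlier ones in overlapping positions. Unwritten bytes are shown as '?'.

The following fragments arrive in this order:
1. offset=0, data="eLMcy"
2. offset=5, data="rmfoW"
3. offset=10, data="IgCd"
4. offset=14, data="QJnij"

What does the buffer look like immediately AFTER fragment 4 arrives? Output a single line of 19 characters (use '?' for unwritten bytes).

Fragment 1: offset=0 data="eLMcy" -> buffer=eLMcy??????????????
Fragment 2: offset=5 data="rmfoW" -> buffer=eLMcyrmfoW?????????
Fragment 3: offset=10 data="IgCd" -> buffer=eLMcyrmfoWIgCd?????
Fragment 4: offset=14 data="QJnij" -> buffer=eLMcyrmfoWIgCdQJnij

Answer: eLMcyrmfoWIgCdQJnij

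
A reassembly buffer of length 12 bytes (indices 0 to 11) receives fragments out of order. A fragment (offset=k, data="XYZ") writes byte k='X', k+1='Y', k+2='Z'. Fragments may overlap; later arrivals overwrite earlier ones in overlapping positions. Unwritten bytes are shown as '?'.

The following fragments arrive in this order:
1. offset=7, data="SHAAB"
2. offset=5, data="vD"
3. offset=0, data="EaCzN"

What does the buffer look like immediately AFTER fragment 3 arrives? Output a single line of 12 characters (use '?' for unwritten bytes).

Answer: EaCzNvDSHAAB

Derivation:
Fragment 1: offset=7 data="SHAAB" -> buffer=???????SHAAB
Fragment 2: offset=5 data="vD" -> buffer=?????vDSHAAB
Fragment 3: offset=0 data="EaCzN" -> buffer=EaCzNvDSHAAB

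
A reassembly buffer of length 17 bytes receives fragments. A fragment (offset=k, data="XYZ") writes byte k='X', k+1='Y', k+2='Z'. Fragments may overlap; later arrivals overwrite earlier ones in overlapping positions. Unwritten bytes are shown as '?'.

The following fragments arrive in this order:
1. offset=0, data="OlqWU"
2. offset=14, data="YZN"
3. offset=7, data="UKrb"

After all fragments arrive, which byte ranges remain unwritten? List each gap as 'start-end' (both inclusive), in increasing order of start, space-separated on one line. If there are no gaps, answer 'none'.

Answer: 5-6 11-13

Derivation:
Fragment 1: offset=0 len=5
Fragment 2: offset=14 len=3
Fragment 3: offset=7 len=4
Gaps: 5-6 11-13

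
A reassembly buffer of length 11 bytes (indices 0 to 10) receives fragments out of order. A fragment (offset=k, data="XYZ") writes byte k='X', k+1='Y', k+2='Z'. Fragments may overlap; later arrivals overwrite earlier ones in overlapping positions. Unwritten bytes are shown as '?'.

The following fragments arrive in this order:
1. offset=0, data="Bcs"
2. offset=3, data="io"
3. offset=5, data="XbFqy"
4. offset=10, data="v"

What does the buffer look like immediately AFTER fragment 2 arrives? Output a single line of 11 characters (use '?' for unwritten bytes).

Answer: Bcsio??????

Derivation:
Fragment 1: offset=0 data="Bcs" -> buffer=Bcs????????
Fragment 2: offset=3 data="io" -> buffer=Bcsio??????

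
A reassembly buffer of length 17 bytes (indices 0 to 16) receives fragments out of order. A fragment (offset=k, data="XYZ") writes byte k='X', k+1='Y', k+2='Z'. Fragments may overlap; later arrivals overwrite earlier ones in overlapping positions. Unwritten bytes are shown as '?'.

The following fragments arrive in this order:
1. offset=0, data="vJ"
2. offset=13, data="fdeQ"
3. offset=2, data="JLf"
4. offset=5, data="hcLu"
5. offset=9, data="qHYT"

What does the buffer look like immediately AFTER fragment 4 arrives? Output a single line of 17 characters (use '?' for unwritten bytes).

Fragment 1: offset=0 data="vJ" -> buffer=vJ???????????????
Fragment 2: offset=13 data="fdeQ" -> buffer=vJ???????????fdeQ
Fragment 3: offset=2 data="JLf" -> buffer=vJJLf????????fdeQ
Fragment 4: offset=5 data="hcLu" -> buffer=vJJLfhcLu????fdeQ

Answer: vJJLfhcLu????fdeQ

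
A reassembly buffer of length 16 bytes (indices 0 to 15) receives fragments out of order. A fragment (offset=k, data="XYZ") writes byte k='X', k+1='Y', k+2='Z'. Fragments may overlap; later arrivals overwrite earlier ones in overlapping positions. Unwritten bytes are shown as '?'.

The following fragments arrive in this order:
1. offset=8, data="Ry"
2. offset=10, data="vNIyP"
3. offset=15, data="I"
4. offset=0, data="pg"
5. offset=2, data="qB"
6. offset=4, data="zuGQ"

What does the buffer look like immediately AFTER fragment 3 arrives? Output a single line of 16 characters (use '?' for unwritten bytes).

Fragment 1: offset=8 data="Ry" -> buffer=????????Ry??????
Fragment 2: offset=10 data="vNIyP" -> buffer=????????RyvNIyP?
Fragment 3: offset=15 data="I" -> buffer=????????RyvNIyPI

Answer: ????????RyvNIyPI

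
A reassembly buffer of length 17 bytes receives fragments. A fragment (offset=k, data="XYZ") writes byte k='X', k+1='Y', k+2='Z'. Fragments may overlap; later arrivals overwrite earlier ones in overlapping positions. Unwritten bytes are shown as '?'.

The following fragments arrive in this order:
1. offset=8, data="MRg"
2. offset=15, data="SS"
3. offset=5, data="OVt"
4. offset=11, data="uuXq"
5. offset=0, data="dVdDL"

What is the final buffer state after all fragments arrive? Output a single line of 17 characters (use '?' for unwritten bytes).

Answer: dVdDLOVtMRguuXqSS

Derivation:
Fragment 1: offset=8 data="MRg" -> buffer=????????MRg??????
Fragment 2: offset=15 data="SS" -> buffer=????????MRg????SS
Fragment 3: offset=5 data="OVt" -> buffer=?????OVtMRg????SS
Fragment 4: offset=11 data="uuXq" -> buffer=?????OVtMRguuXqSS
Fragment 5: offset=0 data="dVdDL" -> buffer=dVdDLOVtMRguuXqSS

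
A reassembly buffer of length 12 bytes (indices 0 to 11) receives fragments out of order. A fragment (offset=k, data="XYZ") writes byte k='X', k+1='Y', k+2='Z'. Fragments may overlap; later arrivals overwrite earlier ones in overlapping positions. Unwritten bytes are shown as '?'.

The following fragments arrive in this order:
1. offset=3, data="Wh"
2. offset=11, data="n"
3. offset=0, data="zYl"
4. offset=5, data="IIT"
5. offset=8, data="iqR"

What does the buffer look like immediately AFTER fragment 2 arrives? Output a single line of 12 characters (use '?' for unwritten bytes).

Fragment 1: offset=3 data="Wh" -> buffer=???Wh???????
Fragment 2: offset=11 data="n" -> buffer=???Wh??????n

Answer: ???Wh??????n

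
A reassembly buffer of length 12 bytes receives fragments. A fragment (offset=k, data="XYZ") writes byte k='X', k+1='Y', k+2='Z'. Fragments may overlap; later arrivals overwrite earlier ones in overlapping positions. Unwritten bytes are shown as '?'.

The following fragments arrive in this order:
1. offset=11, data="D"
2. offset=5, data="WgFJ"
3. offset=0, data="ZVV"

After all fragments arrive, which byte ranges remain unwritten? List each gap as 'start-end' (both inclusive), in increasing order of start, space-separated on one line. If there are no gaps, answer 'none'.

Answer: 3-4 9-10

Derivation:
Fragment 1: offset=11 len=1
Fragment 2: offset=5 len=4
Fragment 3: offset=0 len=3
Gaps: 3-4 9-10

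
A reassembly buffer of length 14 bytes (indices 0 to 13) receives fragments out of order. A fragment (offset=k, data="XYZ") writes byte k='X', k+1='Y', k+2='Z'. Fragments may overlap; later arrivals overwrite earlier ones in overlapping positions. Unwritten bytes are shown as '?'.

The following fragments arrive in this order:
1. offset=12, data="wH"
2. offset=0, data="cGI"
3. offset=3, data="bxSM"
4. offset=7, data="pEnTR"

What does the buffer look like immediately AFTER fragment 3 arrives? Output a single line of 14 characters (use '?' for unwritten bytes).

Answer: cGIbxSM?????wH

Derivation:
Fragment 1: offset=12 data="wH" -> buffer=????????????wH
Fragment 2: offset=0 data="cGI" -> buffer=cGI?????????wH
Fragment 3: offset=3 data="bxSM" -> buffer=cGIbxSM?????wH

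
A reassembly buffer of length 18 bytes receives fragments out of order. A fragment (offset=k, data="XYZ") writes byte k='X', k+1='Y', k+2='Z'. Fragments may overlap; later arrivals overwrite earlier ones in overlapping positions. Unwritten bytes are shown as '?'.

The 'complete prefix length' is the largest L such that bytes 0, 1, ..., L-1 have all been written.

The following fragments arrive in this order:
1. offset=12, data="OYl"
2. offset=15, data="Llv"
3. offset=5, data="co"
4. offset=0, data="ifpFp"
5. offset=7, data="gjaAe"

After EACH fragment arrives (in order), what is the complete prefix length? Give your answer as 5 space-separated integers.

Fragment 1: offset=12 data="OYl" -> buffer=????????????OYl??? -> prefix_len=0
Fragment 2: offset=15 data="Llv" -> buffer=????????????OYlLlv -> prefix_len=0
Fragment 3: offset=5 data="co" -> buffer=?????co?????OYlLlv -> prefix_len=0
Fragment 4: offset=0 data="ifpFp" -> buffer=ifpFpco?????OYlLlv -> prefix_len=7
Fragment 5: offset=7 data="gjaAe" -> buffer=ifpFpcogjaAeOYlLlv -> prefix_len=18

Answer: 0 0 0 7 18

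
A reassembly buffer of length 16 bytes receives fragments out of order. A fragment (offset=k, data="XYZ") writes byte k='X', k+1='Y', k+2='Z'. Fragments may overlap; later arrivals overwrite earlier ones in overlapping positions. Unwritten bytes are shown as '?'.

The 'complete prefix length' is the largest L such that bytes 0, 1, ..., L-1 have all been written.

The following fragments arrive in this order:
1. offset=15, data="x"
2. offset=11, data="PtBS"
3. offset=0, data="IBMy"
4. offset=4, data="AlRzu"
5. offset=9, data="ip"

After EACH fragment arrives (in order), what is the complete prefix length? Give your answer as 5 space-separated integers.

Fragment 1: offset=15 data="x" -> buffer=???????????????x -> prefix_len=0
Fragment 2: offset=11 data="PtBS" -> buffer=???????????PtBSx -> prefix_len=0
Fragment 3: offset=0 data="IBMy" -> buffer=IBMy???????PtBSx -> prefix_len=4
Fragment 4: offset=4 data="AlRzu" -> buffer=IBMyAlRzu??PtBSx -> prefix_len=9
Fragment 5: offset=9 data="ip" -> buffer=IBMyAlRzuipPtBSx -> prefix_len=16

Answer: 0 0 4 9 16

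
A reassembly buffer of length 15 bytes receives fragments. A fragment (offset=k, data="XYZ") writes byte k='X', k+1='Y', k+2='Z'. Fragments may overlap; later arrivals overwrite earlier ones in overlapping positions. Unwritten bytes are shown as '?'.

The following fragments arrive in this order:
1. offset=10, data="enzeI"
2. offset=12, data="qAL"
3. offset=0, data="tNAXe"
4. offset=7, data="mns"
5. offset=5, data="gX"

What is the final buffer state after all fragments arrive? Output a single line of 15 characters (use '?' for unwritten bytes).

Fragment 1: offset=10 data="enzeI" -> buffer=??????????enzeI
Fragment 2: offset=12 data="qAL" -> buffer=??????????enqAL
Fragment 3: offset=0 data="tNAXe" -> buffer=tNAXe?????enqAL
Fragment 4: offset=7 data="mns" -> buffer=tNAXe??mnsenqAL
Fragment 5: offset=5 data="gX" -> buffer=tNAXegXmnsenqAL

Answer: tNAXegXmnsenqAL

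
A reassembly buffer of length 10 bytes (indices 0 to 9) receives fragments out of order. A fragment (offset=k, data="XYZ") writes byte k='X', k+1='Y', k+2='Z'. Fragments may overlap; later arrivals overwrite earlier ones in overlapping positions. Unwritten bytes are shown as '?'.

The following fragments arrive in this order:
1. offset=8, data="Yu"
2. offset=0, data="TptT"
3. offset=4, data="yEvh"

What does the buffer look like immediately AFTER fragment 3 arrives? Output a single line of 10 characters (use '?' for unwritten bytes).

Fragment 1: offset=8 data="Yu" -> buffer=????????Yu
Fragment 2: offset=0 data="TptT" -> buffer=TptT????Yu
Fragment 3: offset=4 data="yEvh" -> buffer=TptTyEvhYu

Answer: TptTyEvhYu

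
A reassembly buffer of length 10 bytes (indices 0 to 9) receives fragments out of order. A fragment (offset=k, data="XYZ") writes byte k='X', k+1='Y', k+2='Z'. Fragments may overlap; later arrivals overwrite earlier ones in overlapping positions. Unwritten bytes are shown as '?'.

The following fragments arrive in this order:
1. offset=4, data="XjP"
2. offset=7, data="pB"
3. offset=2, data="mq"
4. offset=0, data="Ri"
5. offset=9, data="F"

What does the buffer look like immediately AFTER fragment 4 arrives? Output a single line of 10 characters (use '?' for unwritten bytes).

Fragment 1: offset=4 data="XjP" -> buffer=????XjP???
Fragment 2: offset=7 data="pB" -> buffer=????XjPpB?
Fragment 3: offset=2 data="mq" -> buffer=??mqXjPpB?
Fragment 4: offset=0 data="Ri" -> buffer=RimqXjPpB?

Answer: RimqXjPpB?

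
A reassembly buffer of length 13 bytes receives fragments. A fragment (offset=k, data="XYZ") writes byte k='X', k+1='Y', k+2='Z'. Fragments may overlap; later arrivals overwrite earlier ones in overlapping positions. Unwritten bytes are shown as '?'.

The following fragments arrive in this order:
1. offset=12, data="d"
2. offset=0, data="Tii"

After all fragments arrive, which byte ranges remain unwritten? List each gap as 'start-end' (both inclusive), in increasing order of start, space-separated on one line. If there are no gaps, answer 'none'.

Fragment 1: offset=12 len=1
Fragment 2: offset=0 len=3
Gaps: 3-11

Answer: 3-11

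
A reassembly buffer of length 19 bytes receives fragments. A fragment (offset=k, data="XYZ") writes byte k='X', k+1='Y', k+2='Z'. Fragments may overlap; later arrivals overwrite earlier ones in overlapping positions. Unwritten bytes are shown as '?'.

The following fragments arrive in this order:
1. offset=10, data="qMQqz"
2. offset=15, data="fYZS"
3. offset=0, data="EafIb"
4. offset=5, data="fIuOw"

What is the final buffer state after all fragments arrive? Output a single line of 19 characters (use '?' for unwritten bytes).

Fragment 1: offset=10 data="qMQqz" -> buffer=??????????qMQqz????
Fragment 2: offset=15 data="fYZS" -> buffer=??????????qMQqzfYZS
Fragment 3: offset=0 data="EafIb" -> buffer=EafIb?????qMQqzfYZS
Fragment 4: offset=5 data="fIuOw" -> buffer=EafIbfIuOwqMQqzfYZS

Answer: EafIbfIuOwqMQqzfYZS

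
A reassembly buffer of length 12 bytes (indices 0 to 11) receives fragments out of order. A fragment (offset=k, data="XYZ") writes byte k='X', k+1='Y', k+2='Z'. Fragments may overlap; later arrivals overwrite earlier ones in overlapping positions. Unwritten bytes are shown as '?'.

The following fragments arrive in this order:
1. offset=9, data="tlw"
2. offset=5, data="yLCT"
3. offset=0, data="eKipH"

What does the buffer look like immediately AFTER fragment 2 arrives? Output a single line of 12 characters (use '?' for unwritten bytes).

Fragment 1: offset=9 data="tlw" -> buffer=?????????tlw
Fragment 2: offset=5 data="yLCT" -> buffer=?????yLCTtlw

Answer: ?????yLCTtlw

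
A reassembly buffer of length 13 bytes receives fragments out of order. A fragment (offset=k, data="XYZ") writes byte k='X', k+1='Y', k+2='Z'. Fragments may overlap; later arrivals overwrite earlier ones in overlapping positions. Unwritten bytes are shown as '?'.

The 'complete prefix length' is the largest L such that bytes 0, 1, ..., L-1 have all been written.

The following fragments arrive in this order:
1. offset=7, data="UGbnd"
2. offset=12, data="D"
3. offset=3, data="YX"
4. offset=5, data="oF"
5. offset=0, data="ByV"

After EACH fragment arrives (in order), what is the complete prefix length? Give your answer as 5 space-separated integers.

Fragment 1: offset=7 data="UGbnd" -> buffer=???????UGbnd? -> prefix_len=0
Fragment 2: offset=12 data="D" -> buffer=???????UGbndD -> prefix_len=0
Fragment 3: offset=3 data="YX" -> buffer=???YX??UGbndD -> prefix_len=0
Fragment 4: offset=5 data="oF" -> buffer=???YXoFUGbndD -> prefix_len=0
Fragment 5: offset=0 data="ByV" -> buffer=ByVYXoFUGbndD -> prefix_len=13

Answer: 0 0 0 0 13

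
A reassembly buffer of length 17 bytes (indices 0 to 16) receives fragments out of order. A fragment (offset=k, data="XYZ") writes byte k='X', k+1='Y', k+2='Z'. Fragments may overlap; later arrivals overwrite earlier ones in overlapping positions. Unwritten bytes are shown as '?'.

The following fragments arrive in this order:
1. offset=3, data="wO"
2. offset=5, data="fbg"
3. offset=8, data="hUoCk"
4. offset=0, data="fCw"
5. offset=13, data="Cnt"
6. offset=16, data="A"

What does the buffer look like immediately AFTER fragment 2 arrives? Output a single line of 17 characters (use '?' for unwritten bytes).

Answer: ???wOfbg?????????

Derivation:
Fragment 1: offset=3 data="wO" -> buffer=???wO????????????
Fragment 2: offset=5 data="fbg" -> buffer=???wOfbg?????????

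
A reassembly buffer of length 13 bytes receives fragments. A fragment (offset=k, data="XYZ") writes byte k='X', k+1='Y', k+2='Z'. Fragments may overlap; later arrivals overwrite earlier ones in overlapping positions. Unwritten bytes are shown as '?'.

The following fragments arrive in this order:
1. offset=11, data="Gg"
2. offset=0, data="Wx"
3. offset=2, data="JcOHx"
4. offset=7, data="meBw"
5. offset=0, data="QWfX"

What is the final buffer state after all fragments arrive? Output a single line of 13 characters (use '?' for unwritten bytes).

Answer: QWfXOHxmeBwGg

Derivation:
Fragment 1: offset=11 data="Gg" -> buffer=???????????Gg
Fragment 2: offset=0 data="Wx" -> buffer=Wx?????????Gg
Fragment 3: offset=2 data="JcOHx" -> buffer=WxJcOHx????Gg
Fragment 4: offset=7 data="meBw" -> buffer=WxJcOHxmeBwGg
Fragment 5: offset=0 data="QWfX" -> buffer=QWfXOHxmeBwGg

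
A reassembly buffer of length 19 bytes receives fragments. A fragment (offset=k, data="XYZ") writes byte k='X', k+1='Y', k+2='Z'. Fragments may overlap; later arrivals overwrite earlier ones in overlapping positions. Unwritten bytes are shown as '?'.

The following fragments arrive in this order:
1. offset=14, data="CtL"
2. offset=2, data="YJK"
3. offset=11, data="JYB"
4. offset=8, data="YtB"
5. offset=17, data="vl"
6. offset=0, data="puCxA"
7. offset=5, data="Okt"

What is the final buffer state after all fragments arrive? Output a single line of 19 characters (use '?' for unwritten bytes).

Fragment 1: offset=14 data="CtL" -> buffer=??????????????CtL??
Fragment 2: offset=2 data="YJK" -> buffer=??YJK?????????CtL??
Fragment 3: offset=11 data="JYB" -> buffer=??YJK??????JYBCtL??
Fragment 4: offset=8 data="YtB" -> buffer=??YJK???YtBJYBCtL??
Fragment 5: offset=17 data="vl" -> buffer=??YJK???YtBJYBCtLvl
Fragment 6: offset=0 data="puCxA" -> buffer=puCxA???YtBJYBCtLvl
Fragment 7: offset=5 data="Okt" -> buffer=puCxAOktYtBJYBCtLvl

Answer: puCxAOktYtBJYBCtLvl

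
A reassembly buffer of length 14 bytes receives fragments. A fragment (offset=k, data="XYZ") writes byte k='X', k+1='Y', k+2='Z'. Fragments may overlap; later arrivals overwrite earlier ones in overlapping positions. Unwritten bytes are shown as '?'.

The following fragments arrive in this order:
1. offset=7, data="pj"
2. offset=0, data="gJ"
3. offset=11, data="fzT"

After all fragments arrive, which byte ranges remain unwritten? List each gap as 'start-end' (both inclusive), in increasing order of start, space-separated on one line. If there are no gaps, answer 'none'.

Answer: 2-6 9-10

Derivation:
Fragment 1: offset=7 len=2
Fragment 2: offset=0 len=2
Fragment 3: offset=11 len=3
Gaps: 2-6 9-10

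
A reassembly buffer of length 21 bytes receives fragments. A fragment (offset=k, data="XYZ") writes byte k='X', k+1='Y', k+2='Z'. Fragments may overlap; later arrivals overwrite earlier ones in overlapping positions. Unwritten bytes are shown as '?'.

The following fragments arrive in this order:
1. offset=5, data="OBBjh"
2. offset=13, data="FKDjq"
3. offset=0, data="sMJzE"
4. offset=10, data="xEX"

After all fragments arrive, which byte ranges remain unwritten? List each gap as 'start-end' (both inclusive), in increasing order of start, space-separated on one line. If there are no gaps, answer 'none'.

Fragment 1: offset=5 len=5
Fragment 2: offset=13 len=5
Fragment 3: offset=0 len=5
Fragment 4: offset=10 len=3
Gaps: 18-20

Answer: 18-20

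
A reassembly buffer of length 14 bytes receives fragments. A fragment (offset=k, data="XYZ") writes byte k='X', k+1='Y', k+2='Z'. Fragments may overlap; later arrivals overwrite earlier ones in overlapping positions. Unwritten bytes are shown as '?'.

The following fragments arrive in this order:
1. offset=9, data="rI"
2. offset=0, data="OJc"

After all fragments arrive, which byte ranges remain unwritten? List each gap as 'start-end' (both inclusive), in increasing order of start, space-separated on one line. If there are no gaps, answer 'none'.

Answer: 3-8 11-13

Derivation:
Fragment 1: offset=9 len=2
Fragment 2: offset=0 len=3
Gaps: 3-8 11-13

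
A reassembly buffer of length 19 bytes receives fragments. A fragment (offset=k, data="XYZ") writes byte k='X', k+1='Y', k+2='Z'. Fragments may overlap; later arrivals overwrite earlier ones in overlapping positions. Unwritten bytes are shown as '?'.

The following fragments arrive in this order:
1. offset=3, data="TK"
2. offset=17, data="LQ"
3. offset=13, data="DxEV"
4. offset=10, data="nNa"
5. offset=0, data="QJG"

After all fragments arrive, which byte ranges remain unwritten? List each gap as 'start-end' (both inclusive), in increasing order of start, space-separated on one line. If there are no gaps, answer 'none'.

Fragment 1: offset=3 len=2
Fragment 2: offset=17 len=2
Fragment 3: offset=13 len=4
Fragment 4: offset=10 len=3
Fragment 5: offset=0 len=3
Gaps: 5-9

Answer: 5-9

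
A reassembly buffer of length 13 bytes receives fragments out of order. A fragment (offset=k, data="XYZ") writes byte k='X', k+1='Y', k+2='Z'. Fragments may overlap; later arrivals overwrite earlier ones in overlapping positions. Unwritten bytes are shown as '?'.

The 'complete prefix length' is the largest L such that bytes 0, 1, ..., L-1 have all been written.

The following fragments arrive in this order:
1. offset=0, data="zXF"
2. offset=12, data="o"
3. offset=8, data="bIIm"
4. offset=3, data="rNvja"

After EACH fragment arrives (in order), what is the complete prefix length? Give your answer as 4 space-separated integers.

Fragment 1: offset=0 data="zXF" -> buffer=zXF?????????? -> prefix_len=3
Fragment 2: offset=12 data="o" -> buffer=zXF?????????o -> prefix_len=3
Fragment 3: offset=8 data="bIIm" -> buffer=zXF?????bIImo -> prefix_len=3
Fragment 4: offset=3 data="rNvja" -> buffer=zXFrNvjabIImo -> prefix_len=13

Answer: 3 3 3 13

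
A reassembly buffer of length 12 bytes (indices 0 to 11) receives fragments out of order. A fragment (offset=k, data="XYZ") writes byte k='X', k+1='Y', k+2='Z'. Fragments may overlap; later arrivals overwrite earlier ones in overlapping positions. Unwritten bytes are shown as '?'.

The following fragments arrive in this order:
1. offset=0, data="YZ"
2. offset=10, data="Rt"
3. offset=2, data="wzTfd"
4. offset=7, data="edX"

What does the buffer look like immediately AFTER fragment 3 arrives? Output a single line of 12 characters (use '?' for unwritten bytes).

Fragment 1: offset=0 data="YZ" -> buffer=YZ??????????
Fragment 2: offset=10 data="Rt" -> buffer=YZ????????Rt
Fragment 3: offset=2 data="wzTfd" -> buffer=YZwzTfd???Rt

Answer: YZwzTfd???Rt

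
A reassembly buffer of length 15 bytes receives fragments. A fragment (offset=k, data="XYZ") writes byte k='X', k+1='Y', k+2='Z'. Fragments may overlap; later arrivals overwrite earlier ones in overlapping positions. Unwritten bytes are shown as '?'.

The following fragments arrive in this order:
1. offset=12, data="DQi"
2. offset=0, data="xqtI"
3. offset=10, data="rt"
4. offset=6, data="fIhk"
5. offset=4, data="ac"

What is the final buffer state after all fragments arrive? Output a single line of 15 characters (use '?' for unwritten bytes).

Fragment 1: offset=12 data="DQi" -> buffer=????????????DQi
Fragment 2: offset=0 data="xqtI" -> buffer=xqtI????????DQi
Fragment 3: offset=10 data="rt" -> buffer=xqtI??????rtDQi
Fragment 4: offset=6 data="fIhk" -> buffer=xqtI??fIhkrtDQi
Fragment 5: offset=4 data="ac" -> buffer=xqtIacfIhkrtDQi

Answer: xqtIacfIhkrtDQi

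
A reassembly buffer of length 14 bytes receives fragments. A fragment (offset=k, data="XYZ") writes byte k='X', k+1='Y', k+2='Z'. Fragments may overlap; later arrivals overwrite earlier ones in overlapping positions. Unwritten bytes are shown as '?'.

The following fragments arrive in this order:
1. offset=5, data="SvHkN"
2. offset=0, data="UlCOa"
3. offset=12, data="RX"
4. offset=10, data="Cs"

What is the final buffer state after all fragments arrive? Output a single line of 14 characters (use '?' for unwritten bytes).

Answer: UlCOaSvHkNCsRX

Derivation:
Fragment 1: offset=5 data="SvHkN" -> buffer=?????SvHkN????
Fragment 2: offset=0 data="UlCOa" -> buffer=UlCOaSvHkN????
Fragment 3: offset=12 data="RX" -> buffer=UlCOaSvHkN??RX
Fragment 4: offset=10 data="Cs" -> buffer=UlCOaSvHkNCsRX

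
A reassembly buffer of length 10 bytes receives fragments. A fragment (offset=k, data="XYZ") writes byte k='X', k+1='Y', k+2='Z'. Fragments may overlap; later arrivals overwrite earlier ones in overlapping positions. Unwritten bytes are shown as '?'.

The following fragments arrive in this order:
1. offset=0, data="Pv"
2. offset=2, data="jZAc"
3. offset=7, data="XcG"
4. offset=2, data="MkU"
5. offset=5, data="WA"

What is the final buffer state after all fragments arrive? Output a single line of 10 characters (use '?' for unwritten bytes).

Fragment 1: offset=0 data="Pv" -> buffer=Pv????????
Fragment 2: offset=2 data="jZAc" -> buffer=PvjZAc????
Fragment 3: offset=7 data="XcG" -> buffer=PvjZAc?XcG
Fragment 4: offset=2 data="MkU" -> buffer=PvMkUc?XcG
Fragment 5: offset=5 data="WA" -> buffer=PvMkUWAXcG

Answer: PvMkUWAXcG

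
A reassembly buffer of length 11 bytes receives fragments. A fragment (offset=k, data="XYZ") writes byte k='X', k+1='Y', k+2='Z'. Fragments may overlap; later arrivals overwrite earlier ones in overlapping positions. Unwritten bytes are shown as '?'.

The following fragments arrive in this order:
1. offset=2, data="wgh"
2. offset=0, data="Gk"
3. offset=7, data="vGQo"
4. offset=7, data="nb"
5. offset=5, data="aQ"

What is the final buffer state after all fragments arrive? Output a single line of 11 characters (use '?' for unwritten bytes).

Answer: GkwghaQnbQo

Derivation:
Fragment 1: offset=2 data="wgh" -> buffer=??wgh??????
Fragment 2: offset=0 data="Gk" -> buffer=Gkwgh??????
Fragment 3: offset=7 data="vGQo" -> buffer=Gkwgh??vGQo
Fragment 4: offset=7 data="nb" -> buffer=Gkwgh??nbQo
Fragment 5: offset=5 data="aQ" -> buffer=GkwghaQnbQo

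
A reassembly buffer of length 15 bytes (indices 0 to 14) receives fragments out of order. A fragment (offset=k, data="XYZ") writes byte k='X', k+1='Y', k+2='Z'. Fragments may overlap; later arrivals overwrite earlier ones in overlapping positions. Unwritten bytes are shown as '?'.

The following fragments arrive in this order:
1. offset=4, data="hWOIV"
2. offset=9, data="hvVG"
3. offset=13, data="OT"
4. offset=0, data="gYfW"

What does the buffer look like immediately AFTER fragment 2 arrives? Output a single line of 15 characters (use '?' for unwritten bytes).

Answer: ????hWOIVhvVG??

Derivation:
Fragment 1: offset=4 data="hWOIV" -> buffer=????hWOIV??????
Fragment 2: offset=9 data="hvVG" -> buffer=????hWOIVhvVG??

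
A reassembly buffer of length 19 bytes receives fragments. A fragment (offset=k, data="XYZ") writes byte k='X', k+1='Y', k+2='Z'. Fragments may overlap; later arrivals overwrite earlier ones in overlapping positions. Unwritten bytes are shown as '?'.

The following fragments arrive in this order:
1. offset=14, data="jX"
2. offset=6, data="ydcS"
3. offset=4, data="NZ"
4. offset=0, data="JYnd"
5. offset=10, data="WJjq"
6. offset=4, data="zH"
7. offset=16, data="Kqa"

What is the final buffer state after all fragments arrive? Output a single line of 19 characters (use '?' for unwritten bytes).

Answer: JYndzHydcSWJjqjXKqa

Derivation:
Fragment 1: offset=14 data="jX" -> buffer=??????????????jX???
Fragment 2: offset=6 data="ydcS" -> buffer=??????ydcS????jX???
Fragment 3: offset=4 data="NZ" -> buffer=????NZydcS????jX???
Fragment 4: offset=0 data="JYnd" -> buffer=JYndNZydcS????jX???
Fragment 5: offset=10 data="WJjq" -> buffer=JYndNZydcSWJjqjX???
Fragment 6: offset=4 data="zH" -> buffer=JYndzHydcSWJjqjX???
Fragment 7: offset=16 data="Kqa" -> buffer=JYndzHydcSWJjqjXKqa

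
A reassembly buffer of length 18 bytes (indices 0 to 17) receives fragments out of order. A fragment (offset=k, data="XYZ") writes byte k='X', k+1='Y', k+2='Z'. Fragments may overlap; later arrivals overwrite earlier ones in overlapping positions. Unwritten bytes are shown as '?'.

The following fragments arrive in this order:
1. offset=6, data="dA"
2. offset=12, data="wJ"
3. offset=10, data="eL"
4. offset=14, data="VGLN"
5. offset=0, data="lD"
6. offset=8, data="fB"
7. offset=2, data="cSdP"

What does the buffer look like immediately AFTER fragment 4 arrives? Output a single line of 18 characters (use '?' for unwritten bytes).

Fragment 1: offset=6 data="dA" -> buffer=??????dA??????????
Fragment 2: offset=12 data="wJ" -> buffer=??????dA????wJ????
Fragment 3: offset=10 data="eL" -> buffer=??????dA??eLwJ????
Fragment 4: offset=14 data="VGLN" -> buffer=??????dA??eLwJVGLN

Answer: ??????dA??eLwJVGLN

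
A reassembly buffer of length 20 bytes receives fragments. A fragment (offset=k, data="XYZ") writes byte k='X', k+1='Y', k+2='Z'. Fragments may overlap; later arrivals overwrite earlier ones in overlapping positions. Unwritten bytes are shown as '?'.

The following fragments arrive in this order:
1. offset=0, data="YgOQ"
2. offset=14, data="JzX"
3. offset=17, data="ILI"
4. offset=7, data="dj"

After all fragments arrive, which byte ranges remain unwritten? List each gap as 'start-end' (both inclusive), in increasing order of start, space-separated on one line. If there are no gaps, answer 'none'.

Fragment 1: offset=0 len=4
Fragment 2: offset=14 len=3
Fragment 3: offset=17 len=3
Fragment 4: offset=7 len=2
Gaps: 4-6 9-13

Answer: 4-6 9-13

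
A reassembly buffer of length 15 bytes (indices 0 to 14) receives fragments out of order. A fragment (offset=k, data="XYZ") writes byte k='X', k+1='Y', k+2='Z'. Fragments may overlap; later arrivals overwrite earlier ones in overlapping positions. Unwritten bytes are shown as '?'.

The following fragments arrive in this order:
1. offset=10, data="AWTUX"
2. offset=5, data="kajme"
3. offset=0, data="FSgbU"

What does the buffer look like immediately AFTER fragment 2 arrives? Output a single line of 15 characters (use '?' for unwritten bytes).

Fragment 1: offset=10 data="AWTUX" -> buffer=??????????AWTUX
Fragment 2: offset=5 data="kajme" -> buffer=?????kajmeAWTUX

Answer: ?????kajmeAWTUX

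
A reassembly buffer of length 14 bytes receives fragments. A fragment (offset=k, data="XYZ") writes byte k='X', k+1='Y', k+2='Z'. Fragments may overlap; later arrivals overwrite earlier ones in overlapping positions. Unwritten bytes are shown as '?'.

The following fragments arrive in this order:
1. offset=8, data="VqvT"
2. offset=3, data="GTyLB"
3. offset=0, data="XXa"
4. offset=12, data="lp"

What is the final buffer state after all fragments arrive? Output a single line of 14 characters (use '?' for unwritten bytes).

Answer: XXaGTyLBVqvTlp

Derivation:
Fragment 1: offset=8 data="VqvT" -> buffer=????????VqvT??
Fragment 2: offset=3 data="GTyLB" -> buffer=???GTyLBVqvT??
Fragment 3: offset=0 data="XXa" -> buffer=XXaGTyLBVqvT??
Fragment 4: offset=12 data="lp" -> buffer=XXaGTyLBVqvTlp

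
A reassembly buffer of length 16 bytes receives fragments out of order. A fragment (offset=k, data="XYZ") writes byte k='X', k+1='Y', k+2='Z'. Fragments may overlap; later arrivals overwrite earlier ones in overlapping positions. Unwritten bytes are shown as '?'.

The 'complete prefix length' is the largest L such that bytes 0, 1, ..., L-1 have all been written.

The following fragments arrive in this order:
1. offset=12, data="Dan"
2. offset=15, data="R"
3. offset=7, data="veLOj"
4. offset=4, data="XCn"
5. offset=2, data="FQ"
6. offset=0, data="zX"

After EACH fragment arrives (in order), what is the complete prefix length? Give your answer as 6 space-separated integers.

Answer: 0 0 0 0 0 16

Derivation:
Fragment 1: offset=12 data="Dan" -> buffer=????????????Dan? -> prefix_len=0
Fragment 2: offset=15 data="R" -> buffer=????????????DanR -> prefix_len=0
Fragment 3: offset=7 data="veLOj" -> buffer=???????veLOjDanR -> prefix_len=0
Fragment 4: offset=4 data="XCn" -> buffer=????XCnveLOjDanR -> prefix_len=0
Fragment 5: offset=2 data="FQ" -> buffer=??FQXCnveLOjDanR -> prefix_len=0
Fragment 6: offset=0 data="zX" -> buffer=zXFQXCnveLOjDanR -> prefix_len=16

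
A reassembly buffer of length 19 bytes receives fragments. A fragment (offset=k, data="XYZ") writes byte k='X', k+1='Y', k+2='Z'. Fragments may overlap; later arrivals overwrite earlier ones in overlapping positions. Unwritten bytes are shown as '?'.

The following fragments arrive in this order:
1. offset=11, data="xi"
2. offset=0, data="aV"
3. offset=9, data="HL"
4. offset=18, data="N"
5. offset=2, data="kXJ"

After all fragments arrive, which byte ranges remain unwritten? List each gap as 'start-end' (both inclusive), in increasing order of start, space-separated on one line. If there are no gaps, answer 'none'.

Fragment 1: offset=11 len=2
Fragment 2: offset=0 len=2
Fragment 3: offset=9 len=2
Fragment 4: offset=18 len=1
Fragment 5: offset=2 len=3
Gaps: 5-8 13-17

Answer: 5-8 13-17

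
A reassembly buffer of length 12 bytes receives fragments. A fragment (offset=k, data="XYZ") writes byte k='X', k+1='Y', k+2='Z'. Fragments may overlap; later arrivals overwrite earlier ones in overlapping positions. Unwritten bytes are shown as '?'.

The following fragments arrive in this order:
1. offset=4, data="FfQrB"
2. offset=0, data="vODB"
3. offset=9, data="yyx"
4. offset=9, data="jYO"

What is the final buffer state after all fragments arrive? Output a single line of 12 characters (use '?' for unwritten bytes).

Answer: vODBFfQrBjYO

Derivation:
Fragment 1: offset=4 data="FfQrB" -> buffer=????FfQrB???
Fragment 2: offset=0 data="vODB" -> buffer=vODBFfQrB???
Fragment 3: offset=9 data="yyx" -> buffer=vODBFfQrByyx
Fragment 4: offset=9 data="jYO" -> buffer=vODBFfQrBjYO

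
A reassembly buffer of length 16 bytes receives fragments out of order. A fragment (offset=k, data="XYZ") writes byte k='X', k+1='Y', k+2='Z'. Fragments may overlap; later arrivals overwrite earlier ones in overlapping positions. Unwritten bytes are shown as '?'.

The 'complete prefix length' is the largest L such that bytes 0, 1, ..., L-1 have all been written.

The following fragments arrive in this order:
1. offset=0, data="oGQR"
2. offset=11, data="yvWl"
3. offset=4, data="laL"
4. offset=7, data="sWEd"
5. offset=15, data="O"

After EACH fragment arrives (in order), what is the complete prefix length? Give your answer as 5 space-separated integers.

Fragment 1: offset=0 data="oGQR" -> buffer=oGQR???????????? -> prefix_len=4
Fragment 2: offset=11 data="yvWl" -> buffer=oGQR???????yvWl? -> prefix_len=4
Fragment 3: offset=4 data="laL" -> buffer=oGQRlaL????yvWl? -> prefix_len=7
Fragment 4: offset=7 data="sWEd" -> buffer=oGQRlaLsWEdyvWl? -> prefix_len=15
Fragment 5: offset=15 data="O" -> buffer=oGQRlaLsWEdyvWlO -> prefix_len=16

Answer: 4 4 7 15 16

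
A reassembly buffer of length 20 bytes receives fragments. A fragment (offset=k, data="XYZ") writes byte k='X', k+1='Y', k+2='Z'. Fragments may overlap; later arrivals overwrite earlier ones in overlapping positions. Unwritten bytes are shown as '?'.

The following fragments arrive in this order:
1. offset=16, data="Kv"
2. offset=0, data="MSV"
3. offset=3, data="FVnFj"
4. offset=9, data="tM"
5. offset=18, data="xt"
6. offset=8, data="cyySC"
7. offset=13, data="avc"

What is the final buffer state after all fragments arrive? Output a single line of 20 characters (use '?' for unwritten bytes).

Answer: MSVFVnFjcyySCavcKvxt

Derivation:
Fragment 1: offset=16 data="Kv" -> buffer=????????????????Kv??
Fragment 2: offset=0 data="MSV" -> buffer=MSV?????????????Kv??
Fragment 3: offset=3 data="FVnFj" -> buffer=MSVFVnFj????????Kv??
Fragment 4: offset=9 data="tM" -> buffer=MSVFVnFj?tM?????Kv??
Fragment 5: offset=18 data="xt" -> buffer=MSVFVnFj?tM?????Kvxt
Fragment 6: offset=8 data="cyySC" -> buffer=MSVFVnFjcyySC???Kvxt
Fragment 7: offset=13 data="avc" -> buffer=MSVFVnFjcyySCavcKvxt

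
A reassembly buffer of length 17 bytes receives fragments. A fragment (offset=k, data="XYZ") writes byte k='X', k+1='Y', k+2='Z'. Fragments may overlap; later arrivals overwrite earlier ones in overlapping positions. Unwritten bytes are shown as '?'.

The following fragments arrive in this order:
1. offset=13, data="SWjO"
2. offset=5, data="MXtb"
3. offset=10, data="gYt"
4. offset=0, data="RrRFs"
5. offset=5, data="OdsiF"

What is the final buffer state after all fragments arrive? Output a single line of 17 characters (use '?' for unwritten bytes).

Fragment 1: offset=13 data="SWjO" -> buffer=?????????????SWjO
Fragment 2: offset=5 data="MXtb" -> buffer=?????MXtb????SWjO
Fragment 3: offset=10 data="gYt" -> buffer=?????MXtb?gYtSWjO
Fragment 4: offset=0 data="RrRFs" -> buffer=RrRFsMXtb?gYtSWjO
Fragment 5: offset=5 data="OdsiF" -> buffer=RrRFsOdsiFgYtSWjO

Answer: RrRFsOdsiFgYtSWjO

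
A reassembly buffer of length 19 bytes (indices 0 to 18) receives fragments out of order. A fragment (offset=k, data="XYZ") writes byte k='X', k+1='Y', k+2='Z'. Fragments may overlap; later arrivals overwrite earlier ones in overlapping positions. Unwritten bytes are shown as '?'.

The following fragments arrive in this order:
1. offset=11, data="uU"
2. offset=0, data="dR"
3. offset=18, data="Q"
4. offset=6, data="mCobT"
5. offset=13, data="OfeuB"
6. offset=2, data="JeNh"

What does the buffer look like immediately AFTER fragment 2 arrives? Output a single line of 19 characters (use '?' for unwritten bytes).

Fragment 1: offset=11 data="uU" -> buffer=???????????uU??????
Fragment 2: offset=0 data="dR" -> buffer=dR?????????uU??????

Answer: dR?????????uU??????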